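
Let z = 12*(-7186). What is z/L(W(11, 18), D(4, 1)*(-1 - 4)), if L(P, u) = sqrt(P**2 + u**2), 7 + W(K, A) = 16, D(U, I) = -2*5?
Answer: -86232*sqrt(2581)/2581 ≈ -1697.4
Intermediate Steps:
D(U, I) = -10
W(K, A) = 9 (W(K, A) = -7 + 16 = 9)
z = -86232
z/L(W(11, 18), D(4, 1)*(-1 - 4)) = -86232/sqrt(9**2 + (-10*(-1 - 4))**2) = -86232/sqrt(81 + (-10*(-5))**2) = -86232/sqrt(81 + 50**2) = -86232/sqrt(81 + 2500) = -86232*sqrt(2581)/2581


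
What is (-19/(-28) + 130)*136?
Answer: 124406/7 ≈ 17772.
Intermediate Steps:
(-19/(-28) + 130)*136 = (-19*(-1/28) + 130)*136 = (19/28 + 130)*136 = (3659/28)*136 = 124406/7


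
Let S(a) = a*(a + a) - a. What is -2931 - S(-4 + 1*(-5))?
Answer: -3102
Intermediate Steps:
S(a) = -a + 2*a**2 (S(a) = a*(2*a) - a = 2*a**2 - a = -a + 2*a**2)
-2931 - S(-4 + 1*(-5)) = -2931 - (-4 + 1*(-5))*(-1 + 2*(-4 + 1*(-5))) = -2931 - (-4 - 5)*(-1 + 2*(-4 - 5)) = -2931 - (-9)*(-1 + 2*(-9)) = -2931 - (-9)*(-1 - 18) = -2931 - (-9)*(-19) = -2931 - 1*171 = -2931 - 171 = -3102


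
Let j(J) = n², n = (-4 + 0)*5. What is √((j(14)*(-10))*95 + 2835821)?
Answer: 3*√272869 ≈ 1567.1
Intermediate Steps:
n = -20 (n = -4*5 = -20)
j(J) = 400 (j(J) = (-20)² = 400)
√((j(14)*(-10))*95 + 2835821) = √((400*(-10))*95 + 2835821) = √(-4000*95 + 2835821) = √(-380000 + 2835821) = √2455821 = 3*√272869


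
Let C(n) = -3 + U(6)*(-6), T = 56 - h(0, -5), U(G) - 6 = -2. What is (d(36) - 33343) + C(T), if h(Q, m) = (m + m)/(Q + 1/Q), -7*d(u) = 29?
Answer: -233619/7 ≈ -33374.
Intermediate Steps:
d(u) = -29/7 (d(u) = -⅐*29 = -29/7)
U(G) = 4 (U(G) = 6 - 2 = 4)
h(Q, m) = 2*m/(Q + 1/Q) (h(Q, m) = (2*m)/(Q + 1/Q) = 2*m/(Q + 1/Q))
T = 56 (T = 56 - 2*0*(-5)/(1 + 0²) = 56 - 2*0*(-5)/(1 + 0) = 56 - 2*0*(-5)/1 = 56 - 2*0*(-5) = 56 - 1*0 = 56 + 0 = 56)
C(n) = -27 (C(n) = -3 + 4*(-6) = -3 - 24 = -27)
(d(36) - 33343) + C(T) = (-29/7 - 33343) - 27 = -233430/7 - 27 = -233619/7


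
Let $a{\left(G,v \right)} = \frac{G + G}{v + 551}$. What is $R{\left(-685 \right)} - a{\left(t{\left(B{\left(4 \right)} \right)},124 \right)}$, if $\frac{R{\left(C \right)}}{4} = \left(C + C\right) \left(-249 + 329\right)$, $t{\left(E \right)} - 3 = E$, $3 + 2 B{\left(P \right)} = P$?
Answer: $- \frac{295920007}{675} \approx -4.384 \cdot 10^{5}$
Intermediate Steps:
$B{\left(P \right)} = - \frac{3}{2} + \frac{P}{2}$
$t{\left(E \right)} = 3 + E$
$a{\left(G,v \right)} = \frac{2 G}{551 + v}$
$R{\left(C \right)} = 640 C$ ($R{\left(C \right)} = 4 \left(C + C\right) \left(-249 + 329\right) = 4 \cdot 2 C 80 = 4 \cdot 160 C = 640 C$)
$R{\left(-685 \right)} - a{\left(t{\left(B{\left(4 \right)} \right)},124 \right)} = 640 \left(-685\right) - \frac{2 \left(3 + \left(- \frac{3}{2} + \frac{1}{2} \cdot 4\right)\right)}{551 + 124} = -438400 - \frac{2 \left(3 + \left(- \frac{3}{2} + 2\right)\right)}{675} = -438400 - 2 \left(3 + \frac{1}{2}\right) \frac{1}{675} = -438400 - 2 \cdot \frac{7}{2} \cdot \frac{1}{675} = -438400 - \frac{7}{675} = - \frac{295920007}{675}$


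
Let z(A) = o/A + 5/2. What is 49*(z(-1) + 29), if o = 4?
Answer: 2695/2 ≈ 1347.5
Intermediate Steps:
z(A) = 5/2 + 4/A (z(A) = 4/A + 5/2 = 5/2 + 4/A)
49*(z(-1) + 29) = 49*((5/2 + 4/(-1)) + 29) = 49*((5/2 + 4*(-1)) + 29) = 49*((5/2 - 4) + 29) = 49*(-3/2 + 29) = 49*(55/2) = 2695/2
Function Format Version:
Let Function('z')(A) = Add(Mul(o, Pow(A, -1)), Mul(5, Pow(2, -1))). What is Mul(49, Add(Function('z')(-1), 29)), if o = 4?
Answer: Rational(2695, 2) ≈ 1347.5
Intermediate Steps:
Function('z')(A) = Add(Rational(5, 2), Mul(4, Pow(A, -1))) (Function('z')(A) = Add(Mul(4, Pow(A, -1)), Mul(5, Pow(2, -1))) = Add(Mul(4, Pow(A, -1)), Mul(5, Rational(1, 2))) = Add(Mul(4, Pow(A, -1)), Rational(5, 2)) = Add(Rational(5, 2), Mul(4, Pow(A, -1))))
Mul(49, Add(Function('z')(-1), 29)) = Mul(49, Add(Add(Rational(5, 2), Mul(4, Pow(-1, -1))), 29)) = Mul(49, Add(Add(Rational(5, 2), Mul(4, -1)), 29)) = Mul(49, Add(Add(Rational(5, 2), -4), 29)) = Mul(49, Add(Rational(-3, 2), 29)) = Mul(49, Rational(55, 2)) = Rational(2695, 2)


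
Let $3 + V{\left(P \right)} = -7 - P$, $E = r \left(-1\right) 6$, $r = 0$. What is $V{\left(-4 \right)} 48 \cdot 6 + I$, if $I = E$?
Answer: $-1728$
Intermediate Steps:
$E = 0$ ($E = 0 \left(-1\right) 6 = 0 \cdot 6 = 0$)
$I = 0$
$V{\left(P \right)} = -10 - P$ ($V{\left(P \right)} = -3 - \left(7 + P\right) = -10 - P$)
$V{\left(-4 \right)} 48 \cdot 6 + I = \left(-10 - -4\right) 48 \cdot 6 + 0 = \left(-10 + 4\right) 288 + 0 = \left(-6\right) 288 + 0 = -1728 + 0 = -1728$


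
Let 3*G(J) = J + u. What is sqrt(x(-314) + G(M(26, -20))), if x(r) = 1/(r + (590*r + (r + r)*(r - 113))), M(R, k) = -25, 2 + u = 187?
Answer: sqrt(3273498370758)/247746 ≈ 7.3030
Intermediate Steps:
u = 185 (u = -2 + 187 = 185)
x(r) = 1/(591*r + 2*r*(-113 + r)) (x(r) = 1/(r + (590*r + (2*r)*(-113 + r))) = 1/(r + (590*r + 2*r*(-113 + r))) = 1/(591*r + 2*r*(-113 + r)))
G(J) = 185/3 + J/3 (G(J) = (J + 185)/3 = (185 + J)/3 = 185/3 + J/3)
sqrt(x(-314) + G(M(26, -20))) = sqrt(1/((-314)*(365 + 2*(-314))) + (185/3 + (1/3)*(-25))) = sqrt(-1/(314*(365 - 628)) + (185/3 - 25/3)) = sqrt(-1/314/(-263) + 160/3) = sqrt(-1/314*(-1/263) + 160/3) = sqrt(1/82582 + 160/3) = sqrt(13213123/247746) = sqrt(3273498370758)/247746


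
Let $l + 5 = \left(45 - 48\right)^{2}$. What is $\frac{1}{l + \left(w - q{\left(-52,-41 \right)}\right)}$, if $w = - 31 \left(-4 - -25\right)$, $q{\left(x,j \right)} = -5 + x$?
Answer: $- \frac{1}{590} \approx -0.0016949$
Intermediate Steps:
$w = -651$ ($w = - 31 \left(-4 + 25\right) = \left(-31\right) 21 = -651$)
$l = 4$ ($l = -5 + \left(45 - 48\right)^{2} = -5 + \left(-3\right)^{2} = -5 + 9 = 4$)
$\frac{1}{l + \left(w - q{\left(-52,-41 \right)}\right)} = \frac{1}{4 - 594} = \frac{1}{-590} = - \frac{1}{590}$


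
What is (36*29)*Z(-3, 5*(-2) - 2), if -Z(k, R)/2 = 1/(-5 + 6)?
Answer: -2088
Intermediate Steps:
Z(k, R) = -2 (Z(k, R) = -2/(-5 + 6) = -2/1 = -2*1 = -2)
(36*29)*Z(-3, 5*(-2) - 2) = (36*29)*(-2) = 1044*(-2) = -2088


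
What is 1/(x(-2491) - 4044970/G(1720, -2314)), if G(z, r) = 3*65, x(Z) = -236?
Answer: -39/818198 ≈ -4.7666e-5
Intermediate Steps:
G(z, r) = 195
1/(x(-2491) - 4044970/G(1720, -2314)) = 1/(-236 - 4044970/195) = 1/(-236 - 4044970*1/195) = 1/(-236 - 808994/39) = 1/(-818198/39) = -39/818198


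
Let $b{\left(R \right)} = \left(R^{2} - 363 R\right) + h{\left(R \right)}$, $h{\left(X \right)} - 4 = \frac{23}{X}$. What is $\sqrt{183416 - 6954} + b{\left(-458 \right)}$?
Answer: $\frac{172218053}{458} + \sqrt{176462} \approx 3.7644 \cdot 10^{5}$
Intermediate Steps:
$h{\left(X \right)} = 4 + \frac{23}{X}$
$b{\left(R \right)} = 4 + R^{2} - 363 R + \frac{23}{R}$ ($b{\left(R \right)} = \left(R^{2} - 363 R\right) + \left(4 + \frac{23}{R}\right) = 4 + R^{2} - 363 R + \frac{23}{R}$)
$\sqrt{183416 - 6954} + b{\left(-458 \right)} = \sqrt{183416 - 6954} + \left(4 + \left(-458\right)^{2} - -166254 + \frac{23}{-458}\right) = \sqrt{176462} + \left(4 + 209764 + 166254 + 23 \left(- \frac{1}{458}\right)\right) = \sqrt{176462} + \left(4 + 209764 + 166254 - \frac{23}{458}\right) = \sqrt{176462} + \frac{172218053}{458} = \frac{172218053}{458} + \sqrt{176462}$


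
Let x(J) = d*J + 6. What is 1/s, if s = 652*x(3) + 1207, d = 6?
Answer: 1/16855 ≈ 5.9330e-5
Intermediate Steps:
x(J) = 6 + 6*J (x(J) = 6*J + 6 = 6 + 6*J)
s = 16855 (s = 652*(6 + 6*3) + 1207 = 652*(6 + 18) + 1207 = 652*24 + 1207 = 15648 + 1207 = 16855)
1/s = 1/16855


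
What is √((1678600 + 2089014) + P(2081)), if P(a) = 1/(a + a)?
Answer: √65263529009978/4162 ≈ 1941.0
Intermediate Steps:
P(a) = 1/(2*a)
√((1678600 + 2089014) + P(2081)) = √((1678600 + 2089014) + (½)/2081) = √(3767614 + (½)*(1/2081)) = √(3767614 + 1/4162) = √(15680809469/4162) = √65263529009978/4162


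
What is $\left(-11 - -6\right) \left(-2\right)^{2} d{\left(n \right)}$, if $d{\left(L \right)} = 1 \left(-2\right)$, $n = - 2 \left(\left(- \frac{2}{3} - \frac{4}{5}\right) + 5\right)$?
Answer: $40$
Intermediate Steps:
$n = - \frac{106}{15}$ ($n = - 2 \left(\left(\left(-2\right) \frac{1}{3} - \frac{4}{5}\right) + 5\right) = - 2 \left(\left(- \frac{2}{3} - \frac{4}{5}\right) + 5\right) = - 2 \left(- \frac{22}{15} + 5\right) = \left(-2\right) \frac{53}{15} = - \frac{106}{15} \approx -7.0667$)
$d{\left(L \right)} = -2$
$\left(-11 - -6\right) \left(-2\right)^{2} d{\left(n \right)} = \left(-11 - -6\right) \left(-2\right)^{2} \left(-2\right) = \left(-11 + 6\right) 4 \left(-2\right) = \left(-5\right) 4 \left(-2\right) = \left(-20\right) \left(-2\right) = 40$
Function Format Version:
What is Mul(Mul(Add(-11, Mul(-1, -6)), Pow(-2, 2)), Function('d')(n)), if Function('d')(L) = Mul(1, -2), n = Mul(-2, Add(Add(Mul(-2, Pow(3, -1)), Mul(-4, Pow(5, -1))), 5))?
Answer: 40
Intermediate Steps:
n = Rational(-106, 15) (n = Mul(-2, Add(Add(Mul(-2, Rational(1, 3)), Mul(-4, Rational(1, 5))), 5)) = Mul(-2, Add(Add(Rational(-2, 3), Rational(-4, 5)), 5)) = Mul(-2, Add(Rational(-22, 15), 5)) = Mul(-2, Rational(53, 15)) = Rational(-106, 15) ≈ -7.0667)
Function('d')(L) = -2
Mul(Mul(Add(-11, Mul(-1, -6)), Pow(-2, 2)), Function('d')(n)) = Mul(Mul(Add(-11, Mul(-1, -6)), Pow(-2, 2)), -2) = Mul(Mul(Add(-11, 6), 4), -2) = Mul(Mul(-5, 4), -2) = Mul(-20, -2) = 40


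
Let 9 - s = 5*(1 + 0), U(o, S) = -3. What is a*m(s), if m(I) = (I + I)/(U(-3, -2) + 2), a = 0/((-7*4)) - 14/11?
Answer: 112/11 ≈ 10.182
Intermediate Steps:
a = -14/11 (a = 0/(-28) - 14*1/11 = 0*(-1/28) - 14/11 = 0 - 14/11 = -14/11 ≈ -1.2727)
s = 4 (s = 9 - 5*(1 + 0) = 9 - 5 = 4)
m(I) = -2*I (m(I) = (I + I)/(-3 + 2) = (2*I)/(-1) = (2*I)*(-1) = -2*I)
a*m(s) = -(-28)*4/11 = -14/11*(-8) = 112/11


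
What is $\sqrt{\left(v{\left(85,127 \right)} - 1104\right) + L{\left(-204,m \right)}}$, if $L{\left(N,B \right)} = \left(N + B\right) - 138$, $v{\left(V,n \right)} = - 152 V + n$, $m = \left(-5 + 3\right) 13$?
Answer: $3 i \sqrt{1585} \approx 119.44 i$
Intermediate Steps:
$m = -26$ ($m = \left(-2\right) 13 = -26$)
$v{\left(V,n \right)} = n - 152 V$
$L{\left(N,B \right)} = -138 + B + N$ ($L{\left(N,B \right)} = \left(B + N\right) - 138 = -138 + B + N$)
$\sqrt{\left(v{\left(85,127 \right)} - 1104\right) + L{\left(-204,m \right)}} = \sqrt{\left(\left(127 - 12920\right) - 1104\right) - 368} = \sqrt{\left(-12793 - 1104\right) - 368} = \sqrt{-13897 - 368} = \sqrt{-14265} = 3 i \sqrt{1585}$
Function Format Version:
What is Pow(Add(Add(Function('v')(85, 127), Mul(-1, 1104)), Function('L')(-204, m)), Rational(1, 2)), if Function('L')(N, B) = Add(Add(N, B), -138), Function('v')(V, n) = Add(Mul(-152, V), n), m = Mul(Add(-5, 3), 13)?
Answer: Mul(3, I, Pow(1585, Rational(1, 2))) ≈ Mul(119.44, I)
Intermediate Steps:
m = -26 (m = Mul(-2, 13) = -26)
Function('v')(V, n) = Add(n, Mul(-152, V))
Function('L')(N, B) = Add(-138, B, N) (Function('L')(N, B) = Add(Add(B, N), -138) = Add(-138, B, N))
Pow(Add(Add(Function('v')(85, 127), Mul(-1, 1104)), Function('L')(-204, m)), Rational(1, 2)) = Pow(Add(Add(Add(127, Mul(-152, 85)), Mul(-1, 1104)), Add(-138, -26, -204)), Rational(1, 2)) = Pow(Add(Add(Add(127, -12920), -1104), -368), Rational(1, 2)) = Pow(Add(Add(-12793, -1104), -368), Rational(1, 2)) = Pow(Add(-13897, -368), Rational(1, 2)) = Pow(-14265, Rational(1, 2)) = Mul(3, I, Pow(1585, Rational(1, 2)))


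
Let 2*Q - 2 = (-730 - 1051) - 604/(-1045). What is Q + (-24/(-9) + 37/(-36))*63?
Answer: -3285317/4180 ≈ -785.96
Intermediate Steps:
Q = -1858451/2090 (Q = 1 + ((-730 - 1051) - 604/(-1045))/2 = 1 + (-1781 - 604*(-1/1045))/2 = 1 + (-1781 + 604/1045)/2 = 1 + (½)*(-1860541/1045) = 1 - 1860541/2090 = -1858451/2090 ≈ -889.21)
Q + (-24/(-9) + 37/(-36))*63 = -1858451/2090 + (-24/(-9) + 37/(-36))*63 = -1858451/2090 + (-24*(-⅑) + 37*(-1/36))*63 = -1858451/2090 + (8/3 - 37/36)*63 = -1858451/2090 + (59/36)*63 = -1858451/2090 + 413/4 = -3285317/4180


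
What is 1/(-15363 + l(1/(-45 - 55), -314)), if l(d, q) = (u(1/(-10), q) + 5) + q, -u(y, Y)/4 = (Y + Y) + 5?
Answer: -1/13180 ≈ -7.5873e-5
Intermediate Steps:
u(y, Y) = -20 - 8*Y (u(y, Y) = -4*((Y + Y) + 5) = -4*(2*Y + 5) = -4*(5 + 2*Y) = -20 - 8*Y)
l(d, q) = -15 - 7*q (l(d, q) = ((-20 - 8*q) + 5) + q = (-15 - 8*q) + q = -15 - 7*q)
1/(-15363 + l(1/(-45 - 55), -314)) = 1/(-15363 + (-15 - 7*(-314))) = 1/(-15363 + (-15 + 2198)) = 1/(-15363 + 2183) = 1/(-13180) = -1/13180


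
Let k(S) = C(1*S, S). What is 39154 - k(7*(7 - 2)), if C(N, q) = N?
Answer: 39119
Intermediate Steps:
k(S) = S (k(S) = 1*S = S)
39154 - k(7*(7 - 2)) = 39154 - 7*(7 - 2) = 39154 - 7*5 = 39154 - 1*35 = 39154 - 35 = 39119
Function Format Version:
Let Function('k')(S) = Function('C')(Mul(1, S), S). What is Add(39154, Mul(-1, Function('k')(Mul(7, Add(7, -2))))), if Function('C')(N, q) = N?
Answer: 39119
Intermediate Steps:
Function('k')(S) = S (Function('k')(S) = Mul(1, S) = S)
Add(39154, Mul(-1, Function('k')(Mul(7, Add(7, -2))))) = Add(39154, Mul(-1, Mul(7, Add(7, -2)))) = Add(39154, Mul(-1, Mul(7, 5))) = Add(39154, Mul(-1, 35)) = Add(39154, -35) = 39119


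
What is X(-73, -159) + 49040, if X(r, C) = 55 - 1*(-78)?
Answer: 49173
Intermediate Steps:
X(r, C) = 133 (X(r, C) = 55 + 78 = 133)
X(-73, -159) + 49040 = 133 + 49040 = 49173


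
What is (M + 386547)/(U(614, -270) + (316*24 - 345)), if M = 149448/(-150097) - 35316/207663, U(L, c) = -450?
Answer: 1338719605549049/23512263220931 ≈ 56.937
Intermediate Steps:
M = -12111881892/10389864437 (M = 149448*(-1/150097) - 35316*1/207663 = -149448/150097 - 11772/69221 = -12111881892/10389864437 ≈ -1.1657)
(M + 386547)/(U(614, -270) + (316*24 - 345)) = (-12111881892/10389864437 + 386547)/(-450 + (316*24 - 345)) = 4016158816647147/(10389864437*(-450 + (7584 - 345))) = 4016158816647147/(10389864437*(-450 + 7239)) = (4016158816647147/10389864437)/6789 = (4016158816647147/10389864437)*(1/6789) = 1338719605549049/23512263220931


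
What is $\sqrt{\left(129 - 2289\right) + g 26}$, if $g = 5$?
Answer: $i \sqrt{2030} \approx 45.056 i$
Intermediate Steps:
$\sqrt{\left(129 - 2289\right) + g 26} = \sqrt{\left(129 - 2289\right) + 5 \cdot 26} = \sqrt{-2160 + 130} = \sqrt{-2030} = i \sqrt{2030}$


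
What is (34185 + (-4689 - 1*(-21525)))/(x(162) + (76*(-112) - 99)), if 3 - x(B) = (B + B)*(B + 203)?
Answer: -51021/126868 ≈ -0.40216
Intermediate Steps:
x(B) = 3 - 2*B*(203 + B) (x(B) = 3 - (B + B)*(B + 203) = 3 - 2*B*(203 + B))
(34185 + (-4689 - 1*(-21525)))/(x(162) + (76*(-112) - 99)) = (34185 + (-4689 - 1*(-21525)))/((3 - 406*162 - 2*162²) + (76*(-112) - 99)) = (34185 + (-4689 + 21525))/((3 - 65772 - 2*26244) + (-8512 - 99)) = (34185 + 16836)/((3 - 65772 - 52488) - 8611) = 51021/(-118257 - 8611) = 51021/(-126868) = 51021*(-1/126868) = -51021/126868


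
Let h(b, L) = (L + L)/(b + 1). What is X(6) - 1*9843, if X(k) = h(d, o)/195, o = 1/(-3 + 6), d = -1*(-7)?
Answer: -23032619/2340 ≈ -9843.0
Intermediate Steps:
d = 7
o = ⅓ (o = 1/3 = ⅓ ≈ 0.33333)
h(b, L) = 2*L/(1 + b) (h(b, L) = (2*L)/(1 + b) = 2*L/(1 + b))
X(k) = 1/2340 (X(k) = (2*(⅓)/(1 + 7))/195 = (2*(⅓)/8)*(1/195) = (2*(⅓)*(⅛))*(1/195) = (1/12)*(1/195) = 1/2340)
X(6) - 1*9843 = 1/2340 - 1*9843 = 1/2340 - 9843 = -23032619/2340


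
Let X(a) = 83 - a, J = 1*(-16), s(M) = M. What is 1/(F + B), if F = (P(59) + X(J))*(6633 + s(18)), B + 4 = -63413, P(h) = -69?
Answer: 1/136113 ≈ 7.3468e-6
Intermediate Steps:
J = -16
B = -63417 (B = -4 - 63413 = -63417)
F = 199530 (F = (-69 + (83 - 1*(-16)))*(6633 + 18) = (-69 + (83 + 16))*6651 = (-69 + 99)*6651 = 30*6651 = 199530)
1/(F + B) = 1/(199530 - 63417) = 1/136113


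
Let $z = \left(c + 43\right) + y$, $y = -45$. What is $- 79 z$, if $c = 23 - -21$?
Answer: $-3318$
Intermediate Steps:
$c = 44$ ($c = 23 + 21 = 44$)
$z = 42$ ($z = \left(44 + 43\right) - 45 = 87 - 45 = 42$)
$- 79 z = \left(-79\right) 42 = -3318$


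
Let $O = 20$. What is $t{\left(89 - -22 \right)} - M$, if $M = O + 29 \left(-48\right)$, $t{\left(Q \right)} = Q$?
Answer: $1483$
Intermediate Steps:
$M = -1372$ ($M = 20 + 29 \left(-48\right) = 20 - 1392 = -1372$)
$t{\left(89 - -22 \right)} - M = \left(89 - -22\right) - -1372 = \left(89 + 22\right) + 1372 = 111 + 1372 = 1483$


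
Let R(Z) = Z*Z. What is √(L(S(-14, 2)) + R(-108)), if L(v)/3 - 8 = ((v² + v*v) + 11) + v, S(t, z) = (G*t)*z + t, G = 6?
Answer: √209919 ≈ 458.17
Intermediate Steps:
R(Z) = Z²
S(t, z) = t + 6*t*z (S(t, z) = (6*t)*z + t = 6*t*z + t = t + 6*t*z)
L(v) = 57 + 3*v + 6*v² (L(v) = 24 + 3*(((v² + v*v) + 11) + v) = 24 + 3*(((v² + v²) + 11) + v) = 24 + 3*((2*v² + 11) + v) = 24 + 3*((11 + 2*v²) + v) = 24 + 3*(11 + v + 2*v²) = 24 + (33 + 3*v + 6*v²) = 57 + 3*v + 6*v²)
√(L(S(-14, 2)) + R(-108)) = √((57 + 3*(-14*(1 + 6*2)) + 6*(-14*(1 + 6*2))²) + (-108)²) = √((57 + 3*(-14*(1 + 12)) + 6*(-14*(1 + 12))²) + 11664) = √((57 + 3*(-14*13) + 6*(-14*13)²) + 11664) = √((57 + 3*(-182) + 6*(-182)²) + 11664) = √((57 - 546 + 6*33124) + 11664) = √((57 - 546 + 198744) + 11664) = √(198255 + 11664) = √209919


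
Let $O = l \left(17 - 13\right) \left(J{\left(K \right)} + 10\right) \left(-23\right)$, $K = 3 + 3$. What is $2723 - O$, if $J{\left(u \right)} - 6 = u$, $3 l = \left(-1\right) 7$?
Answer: $- \frac{5999}{3} \approx -1999.7$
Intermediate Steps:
$K = 6$
$l = - \frac{7}{3}$ ($l = \frac{\left(-1\right) 7}{3} = \frac{1}{3} \left(-7\right) = - \frac{7}{3} \approx -2.3333$)
$J{\left(u \right)} = 6 + u$
$O = \frac{14168}{3}$ ($O = - \frac{7 \left(17 - 13\right) \left(\left(6 + 6\right) + 10\right)}{3} \left(-23\right) = - \frac{7 \cdot 4 \left(12 + 10\right)}{3} \left(-23\right) = - \frac{7 \cdot 4 \cdot 22}{3} \left(-23\right) = \left(- \frac{7}{3}\right) 88 \left(-23\right) = \left(- \frac{616}{3}\right) \left(-23\right) = \frac{14168}{3} \approx 4722.7$)
$2723 - O = 2723 - \frac{14168}{3} = - \frac{5999}{3}$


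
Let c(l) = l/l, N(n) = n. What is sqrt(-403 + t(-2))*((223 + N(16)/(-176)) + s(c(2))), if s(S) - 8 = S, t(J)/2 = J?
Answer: 2551*I*sqrt(407)/11 ≈ 4678.6*I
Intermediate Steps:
c(l) = 1
t(J) = 2*J
s(S) = 8 + S
sqrt(-403 + t(-2))*((223 + N(16)/(-176)) + s(c(2))) = sqrt(-403 + 2*(-2))*((223 + 16/(-176)) + (8 + 1)) = sqrt(-403 - 4)*((223 + 16*(-1/176)) + 9) = sqrt(-407)*((223 - 1/11) + 9) = (I*sqrt(407))*(2452/11 + 9) = (I*sqrt(407))*(2551/11) = 2551*I*sqrt(407)/11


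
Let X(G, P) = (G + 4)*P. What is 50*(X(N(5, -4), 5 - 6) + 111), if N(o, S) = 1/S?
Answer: 10725/2 ≈ 5362.5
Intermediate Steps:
X(G, P) = P*(4 + G) (X(G, P) = (4 + G)*P = P*(4 + G))
50*(X(N(5, -4), 5 - 6) + 111) = 50*((5 - 6)*(4 + 1/(-4)) + 111) = 50*(-(4 - 1/4) + 111) = 50*(-1*15/4 + 111) = 50*(-15/4 + 111) = 50*(429/4) = 10725/2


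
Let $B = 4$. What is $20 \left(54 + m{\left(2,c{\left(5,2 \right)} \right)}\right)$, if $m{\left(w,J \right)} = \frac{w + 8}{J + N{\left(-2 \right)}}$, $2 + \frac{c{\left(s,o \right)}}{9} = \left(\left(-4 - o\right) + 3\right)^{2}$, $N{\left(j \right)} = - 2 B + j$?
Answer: $\frac{57440}{53} \approx 1083.8$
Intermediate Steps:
$N{\left(j \right)} = -8 + j$ ($N{\left(j \right)} = \left(-2\right) 4 + j = -8 + j$)
$c{\left(s,o \right)} = -18 + 9 \left(-1 - o\right)^{2}$ ($c{\left(s,o \right)} = -18 + 9 \left(\left(-4 - o\right) + 3\right)^{2} = -18 + 9 \left(-1 - o\right)^{2}$)
$m{\left(w,J \right)} = \frac{8 + w}{-10 + J}$ ($m{\left(w,J \right)} = \frac{w + 8}{J - 10} = \frac{8 + w}{J - 10} = \frac{8 + w}{-10 + J}$)
$20 \left(54 + m{\left(2,c{\left(5,2 \right)} \right)}\right) = 20 \left(54 + \frac{8 + 2}{-10 - \left(18 - 9 \left(1 + 2\right)^{2}\right)}\right) = 20 \left(54 + \frac{1}{-10 - \left(18 - 9 \cdot 3^{2}\right)} 10\right) = 20 \left(54 + \frac{1}{-10 + \left(-18 + 9 \cdot 9\right)} 10\right) = 20 \left(54 + \frac{1}{-10 + \left(-18 + 81\right)} 10\right) = 20 \left(54 + \frac{1}{-10 + 63} \cdot 10\right) = 20 \left(54 + \frac{1}{53} \cdot 10\right) = 20 \left(54 + \frac{10}{53}\right) = 20 \cdot \frac{2872}{53} = \frac{57440}{53}$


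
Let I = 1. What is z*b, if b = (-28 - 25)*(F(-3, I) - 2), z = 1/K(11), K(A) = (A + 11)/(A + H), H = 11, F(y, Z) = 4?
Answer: -106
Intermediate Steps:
K(A) = 1 (K(A) = (A + 11)/(A + 11) = (11 + A)/(11 + A) = 1)
z = 1 (z = 1/1 = 1)
b = -106 (b = (-28 - 25)*(4 - 2) = -53*2 = -106)
z*b = 1*(-106) = -106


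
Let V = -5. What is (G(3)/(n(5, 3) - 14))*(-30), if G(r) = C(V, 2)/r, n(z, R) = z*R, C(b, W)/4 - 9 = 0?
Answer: -360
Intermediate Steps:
C(b, W) = 36 (C(b, W) = 36 + 4*0 = 36 + 0 = 36)
n(z, R) = R*z
G(r) = 36/r
(G(3)/(n(5, 3) - 14))*(-30) = ((36/3)/(3*5 - 14))*(-30) = ((36*(⅓))/(15 - 14))*(-30) = (12/1)*(-30) = (12*1)*(-30) = 12*(-30) = -360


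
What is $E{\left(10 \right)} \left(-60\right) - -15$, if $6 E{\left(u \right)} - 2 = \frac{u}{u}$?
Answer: $-15$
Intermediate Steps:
$E{\left(u \right)} = \frac{1}{2}$ ($E{\left(u \right)} = \frac{1}{3} + \frac{u \frac{1}{u}}{6} = \frac{1}{3} + \frac{1}{6} \cdot 1 = \frac{1}{3} + \frac{1}{6} = \frac{1}{2}$)
$E{\left(10 \right)} \left(-60\right) - -15 = \frac{1}{2} \left(-60\right) - -15 = -30 + 15 = -15$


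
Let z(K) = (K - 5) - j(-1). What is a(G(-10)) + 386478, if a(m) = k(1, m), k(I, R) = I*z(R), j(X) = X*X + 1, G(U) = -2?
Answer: 386469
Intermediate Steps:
j(X) = 1 + X² (j(X) = X² + 1 = 1 + X²)
z(K) = -7 + K (z(K) = (K - 5) - (1 + (-1)²) = (-5 + K) - (1 + 1) = (-5 + K) - 1*2 = (-5 + K) - 2 = -7 + K)
k(I, R) = I*(-7 + R)
a(m) = -7 + m (a(m) = 1*(-7 + m) = -7 + m)
a(G(-10)) + 386478 = (-7 - 2) + 386478 = -9 + 386478 = 386469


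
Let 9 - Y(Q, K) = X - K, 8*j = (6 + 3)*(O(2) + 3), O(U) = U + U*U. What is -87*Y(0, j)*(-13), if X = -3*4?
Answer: 281619/8 ≈ 35202.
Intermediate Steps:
O(U) = U + U²
X = -12
j = 81/8 (j = ((6 + 3)*(2*(1 + 2) + 3))/8 = (9*(2*3 + 3))/8 = (9*(6 + 3))/8 = (9*9)/8 = (⅛)*81 = 81/8 ≈ 10.125)
Y(Q, K) = 21 + K (Y(Q, K) = 9 - (-12 - K) = 9 + (12 + K) = 21 + K)
-87*Y(0, j)*(-13) = -87*(21 + 81/8)*(-13) = -87*249/8*(-13) = -21663/8*(-13) = 281619/8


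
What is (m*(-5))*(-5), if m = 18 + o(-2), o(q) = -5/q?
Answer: 1025/2 ≈ 512.50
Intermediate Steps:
m = 41/2 (m = 18 - 5/(-2) = 18 - 5*(-½) = 18 + 5/2 = 41/2 ≈ 20.500)
(m*(-5))*(-5) = ((41/2)*(-5))*(-5) = -205/2*(-5) = 1025/2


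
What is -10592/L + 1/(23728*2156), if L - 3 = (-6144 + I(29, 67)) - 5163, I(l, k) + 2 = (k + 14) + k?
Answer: 38704355101/40772581696 ≈ 0.94927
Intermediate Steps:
I(l, k) = 12 + 2*k (I(l, k) = -2 + ((k + 14) + k) = -2 + ((14 + k) + k) = -2 + (14 + 2*k) = 12 + 2*k)
L = -11158 (L = 3 + ((-6144 + (12 + 2*67)) - 5163) = 3 + ((-6144 + (12 + 134)) - 5163) = 3 + ((-6144 + 146) - 5163) = 3 + (-5998 - 5163) = 3 - 11161 = -11158)
-10592/L + 1/(23728*2156) = -10592/(-11158) + 1/(23728*2156) = -10592*(-1/11158) + (1/23728)*(1/2156) = 5296/5579 + 1/51157568 = 38704355101/40772581696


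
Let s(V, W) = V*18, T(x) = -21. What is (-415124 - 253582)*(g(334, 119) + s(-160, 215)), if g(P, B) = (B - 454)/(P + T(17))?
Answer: 603022353150/313 ≈ 1.9266e+9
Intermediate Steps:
s(V, W) = 18*V
g(P, B) = (-454 + B)/(-21 + P) (g(P, B) = (B - 454)/(P - 21) = (-454 + B)/(-21 + P))
(-415124 - 253582)*(g(334, 119) + s(-160, 215)) = (-415124 - 253582)*((-454 + 119)/(-21 + 334) + 18*(-160)) = -668706*(-335/313 - 2880) = -668706*(-901775/313) = 603022353150/313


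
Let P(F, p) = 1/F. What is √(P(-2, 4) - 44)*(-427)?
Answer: -427*I*√178/2 ≈ -2848.4*I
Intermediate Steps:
√(P(-2, 4) - 44)*(-427) = √(1/(-2) - 44)*(-427) = √(-½ - 44)*(-427) = √(-89/2)*(-427) = (I*√178/2)*(-427) = -427*I*√178/2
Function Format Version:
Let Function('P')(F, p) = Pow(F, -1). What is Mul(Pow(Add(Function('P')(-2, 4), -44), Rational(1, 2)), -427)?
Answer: Mul(Rational(-427, 2), I, Pow(178, Rational(1, 2))) ≈ Mul(-2848.4, I)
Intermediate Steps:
Mul(Pow(Add(Function('P')(-2, 4), -44), Rational(1, 2)), -427) = Mul(Pow(Add(Pow(-2, -1), -44), Rational(1, 2)), -427) = Mul(Pow(Add(Rational(-1, 2), -44), Rational(1, 2)), -427) = Mul(Pow(Rational(-89, 2), Rational(1, 2)), -427) = Mul(Mul(Rational(1, 2), I, Pow(178, Rational(1, 2))), -427) = Mul(Rational(-427, 2), I, Pow(178, Rational(1, 2)))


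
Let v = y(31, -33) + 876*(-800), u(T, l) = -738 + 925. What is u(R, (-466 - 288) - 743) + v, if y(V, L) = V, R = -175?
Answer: -700582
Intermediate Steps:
u(T, l) = 187
v = -700769 (v = 31 + 876*(-800) = 31 - 700800 = -700769)
u(R, (-466 - 288) - 743) + v = 187 - 700769 = -700582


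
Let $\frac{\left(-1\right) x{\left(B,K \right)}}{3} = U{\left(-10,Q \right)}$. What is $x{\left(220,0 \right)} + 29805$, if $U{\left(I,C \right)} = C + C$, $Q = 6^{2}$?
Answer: $29589$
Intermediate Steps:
$Q = 36$
$U{\left(I,C \right)} = 2 C$
$x{\left(B,K \right)} = -216$ ($x{\left(B,K \right)} = - 3 \cdot 2 \cdot 36 = \left(-3\right) 72 = -216$)
$x{\left(220,0 \right)} + 29805 = -216 + 29805 = 29589$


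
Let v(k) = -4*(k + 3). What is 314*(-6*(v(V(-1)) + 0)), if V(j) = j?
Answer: 15072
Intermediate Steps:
v(k) = -12 - 4*k (v(k) = -4*(3 + k) = -12 - 4*k)
314*(-6*(v(V(-1)) + 0)) = 314*(-6*((-12 - 4*(-1)) + 0)) = 314*(-6*((-12 + 4) + 0)) = 314*(-6*(-8 + 0)) = 314*(-6*(-8)) = 314*48 = 15072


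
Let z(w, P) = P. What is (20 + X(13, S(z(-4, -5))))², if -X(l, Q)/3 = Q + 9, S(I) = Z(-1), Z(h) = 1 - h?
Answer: 169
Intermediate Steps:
S(I) = 2 (S(I) = 1 - 1*(-1) = 1 + 1 = 2)
X(l, Q) = -27 - 3*Q (X(l, Q) = -3*(Q + 9) = -3*(9 + Q) = -27 - 3*Q)
(20 + X(13, S(z(-4, -5))))² = (20 + (-27 - 3*2))² = (20 + (-27 - 6))² = (20 - 33)² = (-13)² = 169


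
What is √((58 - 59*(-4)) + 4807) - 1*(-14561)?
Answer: 14561 + √5101 ≈ 14632.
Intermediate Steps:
√((58 - 59*(-4)) + 4807) - 1*(-14561) = √((58 + 236) + 4807) + 14561 = √(294 + 4807) + 14561 = √5101 + 14561 = 14561 + √5101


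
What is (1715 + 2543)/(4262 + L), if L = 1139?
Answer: 4258/5401 ≈ 0.78837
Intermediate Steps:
(1715 + 2543)/(4262 + L) = (1715 + 2543)/(4262 + 1139) = 4258/5401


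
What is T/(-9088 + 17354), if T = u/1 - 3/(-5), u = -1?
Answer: -1/20665 ≈ -4.8391e-5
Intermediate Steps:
T = -⅖ (T = -1/1 - 3/(-5) = -1*1 - 3*(-⅕) = -1 + ⅗ = -⅖ ≈ -0.40000)
T/(-9088 + 17354) = -2/(5*(-9088 + 17354)) = -⅖/8266 = -⅖*1/8266 = -1/20665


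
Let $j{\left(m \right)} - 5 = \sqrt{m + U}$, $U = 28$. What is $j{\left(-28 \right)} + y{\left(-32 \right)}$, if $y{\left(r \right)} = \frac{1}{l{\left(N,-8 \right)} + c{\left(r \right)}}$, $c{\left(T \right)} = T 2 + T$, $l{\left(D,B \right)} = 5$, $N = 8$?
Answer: $\frac{454}{91} \approx 4.989$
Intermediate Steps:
$c{\left(T \right)} = 3 T$ ($c{\left(T \right)} = 2 T + T = 3 T$)
$j{\left(m \right)} = 5 + \sqrt{28 + m}$ ($j{\left(m \right)} = 5 + \sqrt{m + 28} = 5 + \sqrt{28 + m}$)
$y{\left(r \right)} = \frac{1}{5 + 3 r}$
$j{\left(-28 \right)} + y{\left(-32 \right)} = \left(5 + \sqrt{28 - 28}\right) + \frac{1}{5 + 3 \left(-32\right)} = \left(5 + \sqrt{0}\right) + \frac{1}{5 - 96} = \left(5 + 0\right) + \frac{1}{-91} = 5 - \frac{1}{91} = \frac{454}{91}$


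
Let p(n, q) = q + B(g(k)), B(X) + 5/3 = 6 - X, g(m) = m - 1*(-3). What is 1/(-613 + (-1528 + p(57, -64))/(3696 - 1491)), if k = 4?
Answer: -6615/4059779 ≈ -0.0016294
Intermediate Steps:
g(m) = 3 + m (g(m) = m + 3 = 3 + m)
B(X) = 13/3 - X (B(X) = -5/3 + (6 - X) = 13/3 - X)
p(n, q) = -8/3 + q (p(n, q) = q + (13/3 - (3 + 4)) = q + (13/3 - 1*7) = q + (13/3 - 7) = q - 8/3 = -8/3 + q)
1/(-613 + (-1528 + p(57, -64))/(3696 - 1491)) = 1/(-613 + (-1528 + (-8/3 - 64))/(3696 - 1491)) = 1/(-613 + (-1528 - 200/3)/2205) = 1/(-613 - 4784/3*1/2205) = 1/(-613 - 4784/6615) = 1/(-4059779/6615) = -6615/4059779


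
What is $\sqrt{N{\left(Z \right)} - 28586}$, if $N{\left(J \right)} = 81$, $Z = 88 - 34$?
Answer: $i \sqrt{28505} \approx 168.83 i$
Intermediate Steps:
$Z = 54$ ($Z = 88 - 34 = 54$)
$\sqrt{N{\left(Z \right)} - 28586} = \sqrt{81 - 28586} = \sqrt{-28505} = i \sqrt{28505}$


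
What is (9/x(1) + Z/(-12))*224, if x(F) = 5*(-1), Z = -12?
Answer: -896/5 ≈ -179.20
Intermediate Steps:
x(F) = -5
(9/x(1) + Z/(-12))*224 = (9/(-5) - 12/(-12))*224 = (9*(-1/5) - 12*(-1/12))*224 = (-9/5 + 1)*224 = -4/5*224 = -896/5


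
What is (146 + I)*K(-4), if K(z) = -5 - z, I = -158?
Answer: 12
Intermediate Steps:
(146 + I)*K(-4) = (146 - 158)*(-5 - 1*(-4)) = -12*(-5 + 4) = -12*(-1) = 12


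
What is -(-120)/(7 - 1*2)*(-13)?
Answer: -312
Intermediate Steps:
-(-120)/(7 - 1*2)*(-13) = -(-120)/(7 - 2)*(-13) = -(-120)/5*(-13) = -15*(-8/5)*(-13) = 24*(-13) = -312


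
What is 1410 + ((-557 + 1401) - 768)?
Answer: 1486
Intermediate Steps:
1410 + ((-557 + 1401) - 768) = 1410 + (844 - 768) = 1410 + 76 = 1486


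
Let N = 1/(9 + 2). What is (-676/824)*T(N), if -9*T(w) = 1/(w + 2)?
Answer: 1859/42642 ≈ 0.043595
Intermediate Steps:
N = 1/11 ≈ 0.090909
T(w) = -1/(9*(2 + w)) (T(w) = -1/(9*(w + 2)) = -1/(9*(2 + w)))
(-676/824)*T(N) = (-676/824)*(-1/(18 + 9*(1/11))) = (-676*1/824)*(-1/(18 + 9/11)) = -(-169)/(206*207/11) = -(-169)*11/(206*207) = -169/206*(-11/207) = 1859/42642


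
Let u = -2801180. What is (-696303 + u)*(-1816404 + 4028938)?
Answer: -7738300051922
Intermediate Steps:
(-696303 + u)*(-1816404 + 4028938) = (-696303 - 2801180)*(-1816404 + 4028938) = -3497483*2212534 = -7738300051922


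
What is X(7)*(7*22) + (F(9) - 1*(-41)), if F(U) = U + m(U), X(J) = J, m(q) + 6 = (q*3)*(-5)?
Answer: 987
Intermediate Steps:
m(q) = -6 - 15*q (m(q) = -6 + (q*3)*(-5) = -6 + (3*q)*(-5) = -6 - 15*q)
F(U) = -6 - 14*U (F(U) = U + (-6 - 15*U) = -6 - 14*U)
X(7)*(7*22) + (F(9) - 1*(-41)) = 7*(7*22) + ((-6 - 14*9) - 1*(-41)) = 7*154 + ((-6 - 126) + 41) = 1078 + (-132 + 41) = 1078 - 91 = 987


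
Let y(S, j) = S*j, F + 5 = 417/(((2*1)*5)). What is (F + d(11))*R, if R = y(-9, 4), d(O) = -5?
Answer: -5706/5 ≈ -1141.2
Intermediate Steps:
F = 367/10 (F = -5 + 417/(((2*1)*5)) = -5 + 417/((2*5)) = -5 + 417/10 = 367/10 ≈ 36.700)
R = -36 (R = -9*4 = -36)
(F + d(11))*R = (367/10 - 5)*(-36) = (317/10)*(-36) = -5706/5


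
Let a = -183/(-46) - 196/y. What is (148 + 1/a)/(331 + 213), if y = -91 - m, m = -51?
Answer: 151223/555424 ≈ 0.27227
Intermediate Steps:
y = -40 (y = -91 - 1*(-51) = -91 + 51 = -40)
a = 1021/115 (a = -183/(-46) - 196/(-40) = -183*(-1/46) - 196*(-1/40) = 183/46 + 49/10 = 1021/115 ≈ 8.8783)
(148 + 1/a)/(331 + 213) = (148 + 1/(1021/115))/(331 + 213) = (148 + 115/1021)/544 = (151223/1021)*(1/544) = 151223/555424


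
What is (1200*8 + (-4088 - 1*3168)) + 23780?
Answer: 26124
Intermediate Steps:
(1200*8 + (-4088 - 1*3168)) + 23780 = (9600 + (-4088 - 3168)) + 23780 = (9600 - 7256) + 23780 = 2344 + 23780 = 26124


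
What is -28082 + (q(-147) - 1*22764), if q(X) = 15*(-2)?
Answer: -50876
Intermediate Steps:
q(X) = -30
-28082 + (q(-147) - 1*22764) = -28082 + (-30 - 1*22764) = -28082 + (-30 - 22764) = -28082 - 22794 = -50876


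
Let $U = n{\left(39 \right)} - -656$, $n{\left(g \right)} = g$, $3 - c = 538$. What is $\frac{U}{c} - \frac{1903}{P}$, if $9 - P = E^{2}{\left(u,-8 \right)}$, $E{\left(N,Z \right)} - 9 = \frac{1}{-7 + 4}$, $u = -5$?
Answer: $\frac{1749884}{63665} \approx 27.486$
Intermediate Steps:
$c = -535$ ($c = 3 - 538 = -535$)
$E{\left(N,Z \right)} = \frac{26}{3}$ ($E{\left(N,Z \right)} = 9 + \frac{1}{-7 + 4} = 9 + \frac{1}{-3} = 9 - \frac{1}{3} = \frac{26}{3}$)
$P = - \frac{595}{9}$ ($P = 9 - \left(\frac{26}{3}\right)^{2} = 9 - \frac{676}{9} = - \frac{595}{9} \approx -66.111$)
$U = 695$ ($U = 39 - -656 = 39 + 656 = 695$)
$\frac{U}{c} - \frac{1903}{P} = \frac{695}{-535} - \frac{1903}{- \frac{595}{9}} = 695 \left(- \frac{1}{535}\right) - - \frac{17127}{595} = - \frac{139}{107} + \frac{17127}{595} = \frac{1749884}{63665}$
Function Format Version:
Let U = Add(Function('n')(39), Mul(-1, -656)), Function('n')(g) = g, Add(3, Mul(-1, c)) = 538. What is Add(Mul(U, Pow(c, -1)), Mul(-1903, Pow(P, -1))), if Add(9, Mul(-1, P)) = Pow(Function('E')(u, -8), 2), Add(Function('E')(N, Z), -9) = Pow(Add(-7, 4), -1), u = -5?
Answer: Rational(1749884, 63665) ≈ 27.486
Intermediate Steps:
c = -535 (c = Add(3, Mul(-1, 538)) = Add(3, -538) = -535)
Function('E')(N, Z) = Rational(26, 3) (Function('E')(N, Z) = Add(9, Pow(Add(-7, 4), -1)) = Add(9, Pow(-3, -1)) = Add(9, Rational(-1, 3)) = Rational(26, 3))
P = Rational(-595, 9) (P = Add(9, Mul(-1, Pow(Rational(26, 3), 2))) = Add(9, Mul(-1, Rational(676, 9))) = Add(9, Rational(-676, 9)) = Rational(-595, 9) ≈ -66.111)
U = 695 (U = Add(39, Mul(-1, -656)) = Add(39, 656) = 695)
Add(Mul(U, Pow(c, -1)), Mul(-1903, Pow(P, -1))) = Add(Mul(695, Pow(-535, -1)), Mul(-1903, Pow(Rational(-595, 9), -1))) = Add(Mul(695, Rational(-1, 535)), Mul(-1903, Rational(-9, 595))) = Add(Rational(-139, 107), Rational(17127, 595)) = Rational(1749884, 63665)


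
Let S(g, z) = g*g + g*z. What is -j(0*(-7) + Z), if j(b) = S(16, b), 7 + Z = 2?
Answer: -176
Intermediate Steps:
Z = -5 (Z = -7 + 2 = -5)
S(g, z) = g² + g*z
j(b) = 256 + 16*b (j(b) = 16*(16 + b) = 256 + 16*b)
-j(0*(-7) + Z) = -(256 + 16*(0*(-7) - 5)) = -(256 + 16*(0 - 5)) = -(256 + 16*(-5)) = -(256 - 80) = -1*176 = -176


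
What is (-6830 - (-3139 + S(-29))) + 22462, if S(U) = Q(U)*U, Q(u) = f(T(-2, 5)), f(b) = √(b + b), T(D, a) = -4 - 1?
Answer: 18771 + 29*I*√10 ≈ 18771.0 + 91.706*I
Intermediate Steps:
T(D, a) = -5
f(b) = √2*√b (f(b) = √(2*b) = √2*√b)
Q(u) = I*√10 (Q(u) = √2*√(-5) = √2*(I*√5) = I*√10)
S(U) = I*U*√10 (S(U) = (I*√10)*U = I*U*√10)
(-6830 - (-3139 + S(-29))) + 22462 = (-6830 - (-3139 + I*(-29)*√10)) + 22462 = (-6830 - (-3139 - 29*I*√10)) + 22462 = (-6830 + (3139 + 29*I*√10)) + 22462 = (-3691 + 29*I*√10) + 22462 = 18771 + 29*I*√10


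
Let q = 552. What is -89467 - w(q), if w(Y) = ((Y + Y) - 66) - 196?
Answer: -90309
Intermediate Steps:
w(Y) = -262 + 2*Y (w(Y) = (2*Y - 66) - 196 = (-66 + 2*Y) - 196 = -262 + 2*Y)
-89467 - w(q) = -89467 - (-262 + 2*552) = -89467 - (-262 + 1104) = -89467 - 1*842 = -89467 - 842 = -90309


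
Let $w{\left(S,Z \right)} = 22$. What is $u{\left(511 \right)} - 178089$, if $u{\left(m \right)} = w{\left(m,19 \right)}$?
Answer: $-178067$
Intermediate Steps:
$u{\left(m \right)} = 22$
$u{\left(511 \right)} - 178089 = 22 - 178089 = -178067$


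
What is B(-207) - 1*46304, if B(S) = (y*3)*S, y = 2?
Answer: -47546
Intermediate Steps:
B(S) = 6*S (B(S) = (2*3)*S = 6*S)
B(-207) - 1*46304 = 6*(-207) - 1*46304 = -1242 - 46304 = -47546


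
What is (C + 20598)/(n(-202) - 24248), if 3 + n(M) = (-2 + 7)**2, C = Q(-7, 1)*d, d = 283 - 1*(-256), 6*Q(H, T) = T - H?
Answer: -31975/36339 ≈ -0.87991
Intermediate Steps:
Q(H, T) = -H/6 + T/6 (Q(H, T) = (T - H)/6 = -H/6 + T/6)
d = 539 (d = 283 + 256 = 539)
C = 2156/3 (C = (-1/6*(-7) + (1/6)*1)*539 = (7/6 + 1/6)*539 = (4/3)*539 = 2156/3 ≈ 718.67)
n(M) = 22 (n(M) = -3 + (-2 + 7)**2 = -3 + 5**2 = -3 + 25 = 22)
(C + 20598)/(n(-202) - 24248) = (2156/3 + 20598)/(22 - 24248) = (63950/3)/(-24226) = (63950/3)*(-1/24226) = -31975/36339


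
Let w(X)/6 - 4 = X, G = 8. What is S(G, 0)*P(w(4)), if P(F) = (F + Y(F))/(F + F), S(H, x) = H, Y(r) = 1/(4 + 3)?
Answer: 337/84 ≈ 4.0119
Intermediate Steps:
w(X) = 24 + 6*X
Y(r) = 1/7
P(F) = (1/7 + F)/(2*F) (P(F) = (F + 1/7)/(F + F) = (1/7 + F)/((2*F)) = (1/7 + F)*(1/(2*F)) = (1/7 + F)/(2*F))
S(G, 0)*P(w(4)) = 8*((1 + 7*(24 + 6*4))/(14*(24 + 6*4))) = 8*((1 + 7*(24 + 24))/(14*(24 + 24))) = 8*((1/14)*(1 + 7*48)/48) = 8*((1/14)*(1/48)*(1 + 336)) = 8*((1/14)*(1/48)*337) = 8*(337/672) = 337/84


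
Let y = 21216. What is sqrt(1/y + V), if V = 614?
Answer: 115*sqrt(1306110)/5304 ≈ 24.779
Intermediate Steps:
sqrt(1/y + V) = sqrt(1/21216 + 614) = sqrt(13026625/21216) = 115*sqrt(1306110)/5304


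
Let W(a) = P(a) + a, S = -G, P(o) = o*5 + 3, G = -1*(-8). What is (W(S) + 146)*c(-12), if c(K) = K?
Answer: -1212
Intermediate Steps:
G = 8
P(o) = 3 + 5*o (P(o) = 5*o + 3 = 3 + 5*o)
S = -8 (S = -1*8 = -8)
W(a) = 3 + 6*a (W(a) = (3 + 5*a) + a = 3 + 6*a)
(W(S) + 146)*c(-12) = ((3 + 6*(-8)) + 146)*(-12) = ((3 - 48) + 146)*(-12) = (-45 + 146)*(-12) = 101*(-12) = -1212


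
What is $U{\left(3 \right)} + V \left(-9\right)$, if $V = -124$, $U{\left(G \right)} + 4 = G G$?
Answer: $1121$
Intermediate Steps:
$U{\left(G \right)} = -4 + G^{2}$ ($U{\left(G \right)} = -4 + G G = -4 + G^{2}$)
$U{\left(3 \right)} + V \left(-9\right) = \left(-4 + 3^{2}\right) - -1116 = \left(-4 + 9\right) + 1116 = 5 + 1116 = 1121$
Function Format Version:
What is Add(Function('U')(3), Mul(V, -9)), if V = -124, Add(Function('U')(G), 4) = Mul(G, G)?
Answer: 1121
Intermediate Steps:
Function('U')(G) = Add(-4, Pow(G, 2)) (Function('U')(G) = Add(-4, Mul(G, G)) = Add(-4, Pow(G, 2)))
Add(Function('U')(3), Mul(V, -9)) = Add(Add(-4, Pow(3, 2)), Mul(-124, -9)) = Add(Add(-4, 9), 1116) = Add(5, 1116) = 1121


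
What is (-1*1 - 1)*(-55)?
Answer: 110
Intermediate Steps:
(-1*1 - 1)*(-55) = (-1 - 1)*(-55) = -2*(-55) = 110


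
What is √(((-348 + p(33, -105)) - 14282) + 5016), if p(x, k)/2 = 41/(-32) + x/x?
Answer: I*√153833/4 ≈ 98.054*I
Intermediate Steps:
p(x, k) = -9/16 (p(x, k) = 2*(41/(-32) + x/x) = 2*(41*(-1/32) + 1) = 2*(-41/32 + 1) = 2*(-9/32) = -9/16)
√(((-348 + p(33, -105)) - 14282) + 5016) = √(((-348 - 9/16) - 14282) + 5016) = √((-5577/16 - 14282) + 5016) = √(-234089/16 + 5016) = √(-153833/16) = I*√153833/4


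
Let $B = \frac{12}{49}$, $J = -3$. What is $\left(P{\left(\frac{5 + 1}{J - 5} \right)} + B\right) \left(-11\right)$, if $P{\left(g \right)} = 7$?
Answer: $- \frac{3905}{49} \approx -79.694$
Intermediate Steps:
$B = \frac{12}{49}$ ($B = 12 \cdot \frac{1}{49} = \frac{12}{49} \approx 0.2449$)
$\left(P{\left(\frac{5 + 1}{J - 5} \right)} + B\right) \left(-11\right) = \left(7 + \frac{12}{49}\right) \left(-11\right) = \frac{355}{49} \left(-11\right) = - \frac{3905}{49}$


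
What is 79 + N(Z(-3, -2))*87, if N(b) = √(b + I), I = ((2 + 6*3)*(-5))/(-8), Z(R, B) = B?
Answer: 79 + 87*√42/2 ≈ 360.91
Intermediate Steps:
I = 25/2 (I = ((2 + 18)*(-5))*(-⅛) = (20*(-5))*(-⅛) = -100*(-⅛) = 25/2 ≈ 12.500)
N(b) = √(25/2 + b) (N(b) = √(b + 25/2) = √(25/2 + b))
79 + N(Z(-3, -2))*87 = 79 + (√(50 + 4*(-2))/2)*87 = 79 + (√(50 - 8)/2)*87 = 79 + (√42/2)*87 = 79 + 87*√42/2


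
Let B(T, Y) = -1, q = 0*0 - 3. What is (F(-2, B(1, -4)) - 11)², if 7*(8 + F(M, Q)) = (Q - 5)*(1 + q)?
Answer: 14641/49 ≈ 298.80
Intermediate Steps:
q = -3 (q = 0 - 3 = -3)
F(M, Q) = -46/7 - 2*Q/7 (F(M, Q) = -8 + ((Q - 5)*(1 - 3))/7 = -8 + ((-5 + Q)*(-2))/7 = -8 + (10 - 2*Q)/7 = -8 + (10/7 - 2*Q/7) = -46/7 - 2*Q/7)
(F(-2, B(1, -4)) - 11)² = ((-46/7 - 2/7*(-1)) - 11)² = ((-46/7 + 2/7) - 11)² = (-44/7 - 11)² = (-121/7)² = 14641/49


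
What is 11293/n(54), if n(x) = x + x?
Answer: 11293/108 ≈ 104.56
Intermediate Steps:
n(x) = 2*x
11293/n(54) = 11293/((2*54)) = 11293/108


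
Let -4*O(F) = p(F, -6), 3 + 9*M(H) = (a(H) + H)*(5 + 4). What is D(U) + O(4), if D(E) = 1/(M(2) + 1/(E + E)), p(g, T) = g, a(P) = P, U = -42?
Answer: -223/307 ≈ -0.72638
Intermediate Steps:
M(H) = -⅓ + 2*H (M(H) = -⅓ + ((H + H)*(5 + 4))/9 = -⅓ + ((2*H)*9)/9 = -⅓ + (18*H)/9 = -⅓ + 2*H)
O(F) = -F/4
D(E) = 1/(11/3 + 1/(2*E)) (D(E) = 1/((-⅓ + 2*2) + 1/(E + E)) = 1/((-⅓ + 4) + 1/(2*E)) = 1/(11/3 + 1/(2*E)))
D(U) + O(4) = 6*(-42)/(3 + 22*(-42)) - ¼*4 = 6*(-42)/(3 - 924) - 1 = 6*(-42)/(-921) - 1 = 6*(-42)*(-1/921) - 1 = 84/307 - 1 = -223/307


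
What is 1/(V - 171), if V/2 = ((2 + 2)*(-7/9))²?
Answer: -81/12283 ≈ -0.0065945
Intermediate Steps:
V = 1568/81 (V = 2*((2 + 2)*(-7/9))² = 2*(4*(-7*⅑))² = 2*(4*(-7/9))² = 2*(-28/9)² = 2*(784/81) = 1568/81 ≈ 19.358)
1/(V - 171) = 1/(1568/81 - 171) = 1/(-12283/81) = -81/12283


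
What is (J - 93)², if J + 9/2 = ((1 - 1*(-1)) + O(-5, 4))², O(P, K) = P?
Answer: 31329/4 ≈ 7832.3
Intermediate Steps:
J = 9/2 (J = -9/2 + ((1 - 1*(-1)) - 5)² = -9/2 + ((1 + 1) - 5)² = -9/2 + (2 - 5)² = -9/2 + (-3)² = -9/2 + 9 = 9/2 ≈ 4.5000)
(J - 93)² = (9/2 - 93)² = (-177/2)² = 31329/4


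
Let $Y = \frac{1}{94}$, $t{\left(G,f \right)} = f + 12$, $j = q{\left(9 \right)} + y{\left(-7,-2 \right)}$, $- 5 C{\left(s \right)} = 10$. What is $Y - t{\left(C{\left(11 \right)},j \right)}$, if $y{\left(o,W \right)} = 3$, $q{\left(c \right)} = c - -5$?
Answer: $- \frac{2725}{94} \approx -28.989$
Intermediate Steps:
$C{\left(s \right)} = -2$ ($C{\left(s \right)} = \left(- \frac{1}{5}\right) 10 = -2$)
$q{\left(c \right)} = 5 + c$ ($q{\left(c \right)} = c + 5 = 5 + c$)
$j = 17$ ($j = \left(5 + 9\right) + 3 = 14 + 3 = 17$)
$t{\left(G,f \right)} = 12 + f$
$Y = \frac{1}{94} \approx 0.010638$
$Y - t{\left(C{\left(11 \right)},j \right)} = \frac{1}{94} - \left(12 + 17\right) = \frac{1}{94} - 29 = - \frac{2725}{94}$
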